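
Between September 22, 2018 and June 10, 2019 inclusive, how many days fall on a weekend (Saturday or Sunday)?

76

September 22, 2018 is a Saturday.
That's 262 days from start to end, counting both.
262 = 7 × 37 + 3, so there are 37 full weeks plus 3 extra days.
Each full week contributes 2 weekend days (Sat, Sun): 37 × 2 = 74.
The 3 extra days are Sat, Sun, Mon — 2 of them qualify.
Total: 74 + 2 = 76.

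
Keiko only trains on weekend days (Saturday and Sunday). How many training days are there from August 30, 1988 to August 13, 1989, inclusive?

August 30, 1988 is a Tuesday.
From August 30, 1988 to August 13, 1989 is 349 days inclusive.
349 = 7 × 49 + 6, so there are 49 full weeks plus 6 extra days.
Each full week contributes 2 weekend days (Sat, Sun): 49 × 2 = 98.
The 6 extra days are Tuesday, Wednesday, Thursday, Friday, Saturday, Sunday — 2 of them qualify.
Total: 98 + 2 = 100.

100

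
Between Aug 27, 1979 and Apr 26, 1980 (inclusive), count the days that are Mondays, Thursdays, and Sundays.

104

Aug 27, 1979 is a Monday.
That's 244 days from start to end, counting both.
244 = 7 × 34 + 6, so there are 34 full weeks plus 6 extra days.
Each full week contributes 3 days from the set (Mon, Thu, Sun): 34 × 3 = 102.
The 6 extra days are Monday, Tuesday, Wednesday, Thursday, Friday, Saturday — 2 of them qualify.
Total: 102 + 2 = 104.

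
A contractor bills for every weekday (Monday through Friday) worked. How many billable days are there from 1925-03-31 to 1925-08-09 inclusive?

94 weekdays

1925-03-31 is a Tuesday.
From 1925-03-31 to 1925-08-09 is 132 days inclusive.
132 = 7 × 18 + 6, so there are 18 full weeks plus 6 extra days.
Each full week contributes 5 weekdays (Mon–Fri): 18 × 5 = 90.
The 6 extra days are Tue, Wed, Thu, Fri, Sat, Sun — 4 of them qualify.
Total: 90 + 4 = 94.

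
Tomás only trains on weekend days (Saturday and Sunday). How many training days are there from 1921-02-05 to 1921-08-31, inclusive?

1921-02-05 is a Saturday.
From 1921-02-05 to 1921-08-31 is 208 days inclusive.
208 = 7 × 29 + 5, so there are 29 full weeks plus 5 extra days.
Each full week contributes 2 weekend days (Sat, Sun): 29 × 2 = 58.
The 5 extra days are Saturday, Sunday, Monday, Tuesday, Wednesday — 2 of them qualify.
Total: 58 + 2 = 60.

60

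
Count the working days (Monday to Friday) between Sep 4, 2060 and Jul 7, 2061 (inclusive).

Sep 4, 2060 is a Saturday.
From Sep 4, 2060 to Jul 7, 2061 is 307 days inclusive.
307 = 7 × 43 + 6, so there are 43 full weeks plus 6 extra days.
Each full week contributes 5 weekdays (Mon–Fri): 43 × 5 = 215.
The 6 extra days are Sat, Sun, Mon, Tue, Wed, Thu — 4 of them qualify.
Total: 215 + 4 = 219.

219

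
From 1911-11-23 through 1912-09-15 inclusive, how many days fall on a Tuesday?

42

1911-11-23 is a Thursday.
The range spans 298 days (inclusive of both endpoints).
298 = 7 × 42 + 4, so there are 42 full weeks plus 4 extra days.
Each full week contributes one Tuesday: 42 so far.
The 4 extra days are Thu, Fri, Sat, Sun — none qualify.
Total: 42 + 0 = 42.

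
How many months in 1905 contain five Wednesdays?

A month has five Wednesdays exactly when Wednesday falls within its first (length − 28) days.
Jan: 31 days, starts Sun → 5 of Sun, Mon, Tue
Feb: 28 days, starts Wed → 5 of (none)
Mar: 31 days, starts Wed → 5 of Wed, Thu, Fri ✓
Apr: 30 days, starts Sat → 5 of Sat, Sun
May: 31 days, starts Mon → 5 of Mon, Tue, Wed ✓
Jun: 30 days, starts Thu → 5 of Thu, Fri
Jul: 31 days, starts Sat → 5 of Sat, Sun, Mon
Aug: 31 days, starts Tue → 5 of Tue, Wed, Thu ✓
Sep: 30 days, starts Fri → 5 of Fri, Sat
Oct: 31 days, starts Sun → 5 of Sun, Mon, Tue
Nov: 30 days, starts Wed → 5 of Wed, Thu ✓
Dec: 31 days, starts Fri → 5 of Fri, Sat, Sun
Months with five Wednesdays: Mar, May, Aug, Nov.

4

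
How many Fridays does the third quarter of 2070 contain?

1 July 2070 is a Tuesday.
The range spans 92 days (inclusive of both endpoints).
92 = 7 × 13 + 1, so there are 13 full weeks plus 1 extra day.
Each full week contributes one Friday: 13 so far.
The 1 extra day is Tue — none qualify.
Total: 13 + 0 = 13.

13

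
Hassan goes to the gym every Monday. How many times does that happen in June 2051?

Jun 1, 2051 is a Thursday.
The range spans 30 days (inclusive of both endpoints).
30 = 7 × 4 + 2, so there are 4 full weeks plus 2 extra days.
Each full week contributes one Monday: 4 so far.
The 2 extra days are Thursday, Friday — none qualify.
Total: 4 + 0 = 4.

4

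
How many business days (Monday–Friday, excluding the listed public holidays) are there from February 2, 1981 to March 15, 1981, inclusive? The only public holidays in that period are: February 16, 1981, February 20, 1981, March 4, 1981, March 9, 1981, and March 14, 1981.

February 2, 1981 is a Monday.
The range spans 42 days (inclusive of both endpoints).
42 = 7 × 6, so the span is exactly 6 full weeks.
Each full week contributes 5 weekdays (Mon–Fri): 6 × 5 = 30.
Total: 30.
Holidays: February 16, 1981 (Mon); February 20, 1981 (Fri); March 4, 1981 (Wed); March 9, 1981 (Mon); March 14, 1981 (Sat).
4 of the 5 holidays fall on weekdays; the rest are weekends and were already excluded.
Business days: 30 − 4 = 26.

26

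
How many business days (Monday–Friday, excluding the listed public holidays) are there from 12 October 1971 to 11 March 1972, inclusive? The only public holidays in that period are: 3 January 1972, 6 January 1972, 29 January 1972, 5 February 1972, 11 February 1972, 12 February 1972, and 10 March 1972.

12 October 1971 is a Tuesday.
That's 152 days from start to end, counting both.
152 = 7 × 21 + 5, so there are 21 full weeks plus 5 extra days.
Each full week contributes 5 weekdays (Mon–Fri): 21 × 5 = 105.
The 5 extra days are Tuesday, Wednesday, Thursday, Friday, Saturday — 4 of them qualify.
Total: 105 + 4 = 109.
Holidays: 3 January 1972 (Mon); 6 January 1972 (Thu); 29 January 1972 (Sat); 5 February 1972 (Sat); 11 February 1972 (Fri); 12 February 1972 (Sat); 10 March 1972 (Fri).
4 of the 7 holidays fall on weekdays; the rest are weekends and were already excluded.
Business days: 109 − 4 = 105.

105 business days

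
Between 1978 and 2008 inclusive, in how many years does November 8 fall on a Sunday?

Day of week of November 8 in each year:
1978: Wed, 1979: Thu, 1980: Sat, 1981: Sun ✓, 1982: Mon, 1983: Tue, 1984: Thu, 1985: Fri, 1986: Sat, 1987: Sun ✓, 1988: Tue, 1989: Wed, 1990: Thu, 1991: Fri, 1992: Sun ✓, 1993: Mon, 1994: Tue, 1995: Wed, 1996: Fri, 1997: Sat, 1998: Sun ✓, 1999: Mon, 2000: Wed, 2001: Thu, 2002: Fri, 2003: Sat, 2004: Mon, 2005: Tue, 2006: Wed, 2007: Thu, 2008: Sat
Sundays: 1981, 1987, 1992, 1998.

4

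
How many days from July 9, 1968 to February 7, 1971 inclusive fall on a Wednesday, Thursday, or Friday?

July 9, 1968 is a Tuesday.
That's 944 days from start to end, counting both.
944 = 7 × 134 + 6, so there are 134 full weeks plus 6 extra days.
Each full week contributes 3 days from the set (Wed, Thu, Fri): 134 × 3 = 402.
The 6 extra days are Tue, Wed, Thu, Fri, Sat, Sun — 3 of them qualify.
Total: 402 + 3 = 405.

405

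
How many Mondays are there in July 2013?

5

Jul 1, 2013 is a Monday.
From Jul 1, 2013 to Jul 31, 2013 is 31 days inclusive.
31 = 7 × 4 + 3, so there are 4 full weeks plus 3 extra days.
Each full week contributes one Monday: 4 so far.
The 3 extra days are Monday, Tuesday, Wednesday — 1 of them qualifies.
Total: 4 + 1 = 5.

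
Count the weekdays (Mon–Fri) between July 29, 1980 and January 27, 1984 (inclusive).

914 weekdays

July 29, 1980 is a Tuesday.
That's 1278 days from start to end, counting both.
1278 = 7 × 182 + 4, so there are 182 full weeks plus 4 extra days.
Each full week contributes 5 weekdays (Mon–Fri): 182 × 5 = 910.
The 4 extra days are Tuesday, Wednesday, Thursday, Friday — 4 of them qualify.
Total: 910 + 4 = 914.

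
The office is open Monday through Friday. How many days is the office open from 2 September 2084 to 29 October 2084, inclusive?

40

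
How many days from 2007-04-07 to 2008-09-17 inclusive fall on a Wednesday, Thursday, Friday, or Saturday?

302

2007-04-07 is a Saturday.
The range spans 530 days (inclusive of both endpoints).
530 = 7 × 75 + 5, so there are 75 full weeks plus 5 extra days.
Each full week contributes 4 days from the set (Wed, Thu, Fri, Sat): 75 × 4 = 300.
The 5 extra days are Sat, Sun, Mon, Tue, Wed — 2 of them qualify.
Total: 300 + 2 = 302.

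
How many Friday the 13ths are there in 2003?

The 13th falls on a Friday when the month's 13th has weekday Fri.
Jan 13 is Mon; Feb 13 is Thu; Mar 13 is Thu; Apr 13 is Sun; May 13 is Tue; Jun 13 is Fri ✓; Jul 13 is Sun; Aug 13 is Wed; Sep 13 is Sat; Oct 13 is Mon; Nov 13 is Thu; Dec 13 is Sat.
Friday the 13ths: Jun.

1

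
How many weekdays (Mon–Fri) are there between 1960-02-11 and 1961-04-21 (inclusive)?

312 weekdays

1960-02-11 is a Thursday.
The range spans 436 days (inclusive of both endpoints).
436 = 7 × 62 + 2, so there are 62 full weeks plus 2 extra days.
Each full week contributes 5 weekdays (Mon–Fri): 62 × 5 = 310.
The 2 extra days are Thu, Fri — 2 of them qualify.
Total: 310 + 2 = 312.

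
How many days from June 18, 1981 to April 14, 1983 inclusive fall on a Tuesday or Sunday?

June 18, 1981 is a Thursday.
The range spans 666 days (inclusive of both endpoints).
666 = 7 × 95 + 1, so there are 95 full weeks plus 1 extra day.
Each full week contributes 2 days from the set (Tue, Sun): 95 × 2 = 190.
The 1 extra day is Thursday — none qualify.
Total: 190 + 0 = 190.

190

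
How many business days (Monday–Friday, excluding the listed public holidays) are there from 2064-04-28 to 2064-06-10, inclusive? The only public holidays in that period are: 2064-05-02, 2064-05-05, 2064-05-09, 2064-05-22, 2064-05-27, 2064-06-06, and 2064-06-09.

25 business days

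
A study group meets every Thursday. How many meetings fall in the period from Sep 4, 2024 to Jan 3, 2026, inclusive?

Sep 4, 2024 is a Wednesday.
That's 487 days from start to end, counting both.
487 = 7 × 69 + 4, so there are 69 full weeks plus 4 extra days.
Each full week contributes one Thursday: 69 so far.
The 4 extra days are Wednesday, Thursday, Friday, Saturday — 1 of them qualifies.
Total: 69 + 1 = 70.

70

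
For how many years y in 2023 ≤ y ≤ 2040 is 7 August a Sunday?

2

Day of week of August 7 in each year:
2023: Mon, 2024: Wed, 2025: Thu, 2026: Fri, 2027: Sat, 2028: Mon, 2029: Tue, 2030: Wed, 2031: Thu, 2032: Sat, 2033: Sun ✓, 2034: Mon, 2035: Tue, 2036: Thu, 2037: Fri, 2038: Sat, 2039: Sun ✓, 2040: Tue
Sundays: 2033, 2039.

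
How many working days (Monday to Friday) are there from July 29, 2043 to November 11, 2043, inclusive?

76

July 29, 2043 is a Wednesday.
The range spans 106 days (inclusive of both endpoints).
106 = 7 × 15 + 1, so there are 15 full weeks plus 1 extra day.
Each full week contributes 5 weekdays (Mon–Fri): 15 × 5 = 75.
The 1 extra day is Wed — 1 of them qualifies.
Total: 75 + 1 = 76.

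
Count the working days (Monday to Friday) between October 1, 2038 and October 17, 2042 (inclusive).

1056 weekdays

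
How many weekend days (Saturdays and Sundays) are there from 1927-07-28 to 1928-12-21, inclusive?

146

1927-07-28 is a Thursday.
The range spans 513 days (inclusive of both endpoints).
513 = 7 × 73 + 2, so there are 73 full weeks plus 2 extra days.
Each full week contributes 2 weekend days (Sat, Sun): 73 × 2 = 146.
The 2 extra days are Thu, Fri — none qualify.
Total: 146 + 0 = 146.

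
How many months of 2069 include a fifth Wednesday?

4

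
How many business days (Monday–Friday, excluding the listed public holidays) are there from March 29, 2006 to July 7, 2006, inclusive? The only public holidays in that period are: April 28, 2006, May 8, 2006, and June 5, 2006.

March 29, 2006 is a Wednesday.
The range spans 101 days (inclusive of both endpoints).
101 = 7 × 14 + 3, so there are 14 full weeks plus 3 extra days.
Each full week contributes 5 weekdays (Mon–Fri): 14 × 5 = 70.
The 3 extra days are Wed, Thu, Fri — 3 of them qualify.
Total: 70 + 3 = 73.
Holidays: April 28, 2006 (Fri); May 8, 2006 (Mon); June 5, 2006 (Mon).
All 3 holidays fall on weekdays, so subtract 3.
Business days: 73 − 3 = 70.

70 business days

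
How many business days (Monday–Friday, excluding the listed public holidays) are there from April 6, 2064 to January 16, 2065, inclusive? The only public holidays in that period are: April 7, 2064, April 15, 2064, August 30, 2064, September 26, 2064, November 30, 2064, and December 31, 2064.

201

April 6, 2064 is a Sunday.
That's 286 days from start to end, counting both.
286 = 7 × 40 + 6, so there are 40 full weeks plus 6 extra days.
Each full week contributes 5 weekdays (Mon–Fri): 40 × 5 = 200.
The 6 extra days are Sunday, Monday, Tuesday, Wednesday, Thursday, Friday — 5 of them qualify.
Total: 200 + 5 = 205.
Holidays: April 7, 2064 (Mon); April 15, 2064 (Tue); August 30, 2064 (Sat); September 26, 2064 (Fri); November 30, 2064 (Sun); December 31, 2064 (Wed).
4 of the 6 holidays fall on weekdays; the rest are weekends and were already excluded.
Business days: 205 − 4 = 201.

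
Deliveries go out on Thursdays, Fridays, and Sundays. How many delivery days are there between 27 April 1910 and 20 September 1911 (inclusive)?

219

27 April 1910 is a Wednesday.
That's 512 days from start to end, counting both.
512 = 7 × 73 + 1, so there are 73 full weeks plus 1 extra day.
Each full week contributes 3 days from the set (Thu, Fri, Sun): 73 × 3 = 219.
The 1 extra day is Wed — none qualify.
Total: 219 + 0 = 219.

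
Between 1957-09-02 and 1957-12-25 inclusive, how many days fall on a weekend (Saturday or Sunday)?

32

1957-09-02 is a Monday.
That's 115 days from start to end, counting both.
115 = 7 × 16 + 3, so there are 16 full weeks plus 3 extra days.
Each full week contributes 2 weekend days (Sat, Sun): 16 × 2 = 32.
The 3 extra days are Mon, Tue, Wed — none qualify.
Total: 32 + 0 = 32.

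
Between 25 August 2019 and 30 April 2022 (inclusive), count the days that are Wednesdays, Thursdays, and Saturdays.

420

25 August 2019 is a Sunday.
The range spans 980 days (inclusive of both endpoints).
980 = 7 × 140, so the span is exactly 140 full weeks.
Each full week contributes 3 days from the set (Wed, Thu, Sat): 140 × 3 = 420.
Total: 420.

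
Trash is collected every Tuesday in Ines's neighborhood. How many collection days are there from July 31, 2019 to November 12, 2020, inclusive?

67 Tuesdays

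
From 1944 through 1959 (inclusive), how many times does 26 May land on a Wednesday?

2

Day of week of May 26 in each year:
1944: Fri, 1945: Sat, 1946: Sun, 1947: Mon, 1948: Wed ✓, 1949: Thu, 1950: Fri, 1951: Sat, 1952: Mon, 1953: Tue, 1954: Wed ✓, 1955: Thu, 1956: Sat, 1957: Sun, 1958: Mon, 1959: Tue
Wednesdays: 1948, 1954.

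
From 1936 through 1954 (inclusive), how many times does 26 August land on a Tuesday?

3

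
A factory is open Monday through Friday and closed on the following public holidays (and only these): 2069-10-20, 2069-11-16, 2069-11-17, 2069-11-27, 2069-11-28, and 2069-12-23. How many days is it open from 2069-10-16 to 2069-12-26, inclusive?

49 working days

2069-10-16 is a Wednesday.
That's 72 days from start to end, counting both.
72 = 7 × 10 + 2, so there are 10 full weeks plus 2 extra days.
Each full week contributes 5 weekdays (Mon–Fri): 10 × 5 = 50.
The 2 extra days are Wednesday, Thursday — 2 of them qualify.
Total: 50 + 2 = 52.
Holidays: 2069-10-20 (Sun); 2069-11-16 (Sat); 2069-11-17 (Sun); 2069-11-27 (Wed); 2069-11-28 (Thu); 2069-12-23 (Mon).
3 of the 6 holidays fall on weekdays; the rest are weekends and were already excluded.
Business days: 52 − 3 = 49.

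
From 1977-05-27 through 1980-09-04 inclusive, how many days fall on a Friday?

171

1977-05-27 is a Friday.
The range spans 1197 days (inclusive of both endpoints).
1197 = 7 × 171, so the span is exactly 171 full weeks.
Each full week contributes one Friday: 171 so far.
Total: 171.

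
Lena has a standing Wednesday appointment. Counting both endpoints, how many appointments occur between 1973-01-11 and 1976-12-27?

206 Wednesdays

1973-01-11 is a Thursday.
From 1973-01-11 to 1976-12-27 is 1447 days inclusive.
1447 = 7 × 206 + 5, so there are 206 full weeks plus 5 extra days.
Each full week contributes one Wednesday: 206 so far.
The 5 extra days are Thu, Fri, Sat, Sun, Mon — none qualify.
Total: 206 + 0 = 206.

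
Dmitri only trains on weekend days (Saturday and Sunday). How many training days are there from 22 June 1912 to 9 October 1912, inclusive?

22 June 1912 is a Saturday.
The range spans 110 days (inclusive of both endpoints).
110 = 7 × 15 + 5, so there are 15 full weeks plus 5 extra days.
Each full week contributes 2 weekend days (Sat, Sun): 15 × 2 = 30.
The 5 extra days are Sat, Sun, Mon, Tue, Wed — 2 of them qualify.
Total: 30 + 2 = 32.

32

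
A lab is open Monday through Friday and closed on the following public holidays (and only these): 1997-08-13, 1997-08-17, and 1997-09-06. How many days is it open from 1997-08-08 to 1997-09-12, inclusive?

1997-08-08 is a Friday.
The range spans 36 days (inclusive of both endpoints).
36 = 7 × 5 + 1, so there are 5 full weeks plus 1 extra day.
Each full week contributes 5 weekdays (Mon–Fri): 5 × 5 = 25.
The 1 extra day is Friday — 1 of them qualifies.
Total: 25 + 1 = 26.
Holidays: 1997-08-13 (Wed); 1997-08-17 (Sun); 1997-09-06 (Sat).
1 of the 3 holidays fall on weekdays; the rest are weekends and were already excluded.
Business days: 26 − 1 = 25.

25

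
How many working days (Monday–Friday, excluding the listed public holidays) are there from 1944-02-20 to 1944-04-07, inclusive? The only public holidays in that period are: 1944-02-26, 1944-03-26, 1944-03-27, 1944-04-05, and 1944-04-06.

1944-02-20 is a Sunday.
The range spans 48 days (inclusive of both endpoints).
48 = 7 × 6 + 6, so there are 6 full weeks plus 6 extra days.
Each full week contributes 5 weekdays (Mon–Fri): 6 × 5 = 30.
The 6 extra days are Sun, Mon, Tue, Wed, Thu, Fri — 5 of them qualify.
Total: 30 + 5 = 35.
Holidays: 1944-02-26 (Sat); 1944-03-26 (Sun); 1944-03-27 (Mon); 1944-04-05 (Wed); 1944-04-06 (Thu).
3 of the 5 holidays fall on weekdays; the rest are weekends and were already excluded.
Business days: 35 − 3 = 32.

32 working days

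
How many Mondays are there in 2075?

52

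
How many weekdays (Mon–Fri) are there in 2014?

Jan 1, 2014 is a Wednesday.
The range spans 365 days (inclusive of both endpoints).
365 = 7 × 52 + 1, so there are 52 full weeks plus 1 extra day.
Each full week contributes 5 weekdays (Mon–Fri): 52 × 5 = 260.
The 1 extra day is Wed — 1 of them qualifies.
Total: 260 + 1 = 261.

261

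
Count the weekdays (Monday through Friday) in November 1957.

21

1 November 1957 is a Friday.
The range spans 30 days (inclusive of both endpoints).
30 = 7 × 4 + 2, so there are 4 full weeks plus 2 extra days.
Each full week contributes 5 weekdays (Mon–Fri): 4 × 5 = 20.
The 2 extra days are Fri, Sat — 1 of them qualifies.
Total: 20 + 1 = 21.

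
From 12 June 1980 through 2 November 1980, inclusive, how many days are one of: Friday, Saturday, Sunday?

12 June 1980 is a Thursday.
The range spans 144 days (inclusive of both endpoints).
144 = 7 × 20 + 4, so there are 20 full weeks plus 4 extra days.
Each full week contributes 3 days from the set (Fri, Sat, Sun): 20 × 3 = 60.
The 4 extra days are Thu, Fri, Sat, Sun — 3 of them qualify.
Total: 60 + 3 = 63.

63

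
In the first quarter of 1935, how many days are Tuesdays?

1935-01-01 is a Tuesday.
The range spans 90 days (inclusive of both endpoints).
90 = 7 × 12 + 6, so there are 12 full weeks plus 6 extra days.
Each full week contributes one Tuesday: 12 so far.
The 6 extra days are Tue, Wed, Thu, Fri, Sat, Sun — 1 of them qualifies.
Total: 12 + 1 = 13.

13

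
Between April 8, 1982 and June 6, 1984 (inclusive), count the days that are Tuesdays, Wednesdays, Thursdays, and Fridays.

452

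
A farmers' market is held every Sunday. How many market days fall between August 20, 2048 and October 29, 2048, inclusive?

10

August 20, 2048 is a Thursday.
That's 71 days from start to end, counting both.
71 = 7 × 10 + 1, so there are 10 full weeks plus 1 extra day.
Each full week contributes one Sunday: 10 so far.
The 1 extra day is Thu — none qualify.
Total: 10 + 0 = 10.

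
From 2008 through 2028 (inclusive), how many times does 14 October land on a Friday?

Day of week of October 14 in each year:
2008: Tue, 2009: Wed, 2010: Thu, 2011: Fri ✓, 2012: Sun, 2013: Mon, 2014: Tue, 2015: Wed, 2016: Fri ✓, 2017: Sat, 2018: Sun, 2019: Mon, 2020: Wed, 2021: Thu, 2022: Fri ✓, 2023: Sat, 2024: Mon, 2025: Tue, 2026: Wed, 2027: Thu, 2028: Sat
Fridays: 2011, 2016, 2022.

3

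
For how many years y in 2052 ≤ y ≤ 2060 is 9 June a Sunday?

Day of week of June 9 in each year:
2052: Sun ✓, 2053: Mon, 2054: Tue, 2055: Wed, 2056: Fri, 2057: Sat, 2058: Sun ✓, 2059: Mon, 2060: Wed
Sundays: 2052, 2058.

2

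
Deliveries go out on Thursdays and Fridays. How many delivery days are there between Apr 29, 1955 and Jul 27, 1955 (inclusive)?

25

Apr 29, 1955 is a Friday.
The range spans 90 days (inclusive of both endpoints).
90 = 7 × 12 + 6, so there are 12 full weeks plus 6 extra days.
Each full week contributes 2 days from the set (Thu, Fri): 12 × 2 = 24.
The 6 extra days are Friday, Saturday, Sunday, Monday, Tuesday, Wednesday — 1 of them qualifies.
Total: 24 + 1 = 25.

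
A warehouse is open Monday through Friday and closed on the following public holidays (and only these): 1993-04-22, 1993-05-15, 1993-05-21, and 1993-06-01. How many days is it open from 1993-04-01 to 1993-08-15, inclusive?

94

1993-04-01 is a Thursday.
The range spans 137 days (inclusive of both endpoints).
137 = 7 × 19 + 4, so there are 19 full weeks plus 4 extra days.
Each full week contributes 5 weekdays (Mon–Fri): 19 × 5 = 95.
The 4 extra days are Thursday, Friday, Saturday, Sunday — 2 of them qualify.
Total: 95 + 2 = 97.
Holidays: 1993-04-22 (Thu); 1993-05-15 (Sat); 1993-05-21 (Fri); 1993-06-01 (Tue).
3 of the 4 holidays fall on weekdays; the rest are weekends and were already excluded.
Business days: 97 − 3 = 94.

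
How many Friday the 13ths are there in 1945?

2

The 13th falls on a Friday when the month's 13th has weekday Fri.
Jan 13 is Sat; Feb 13 is Tue; Mar 13 is Tue; Apr 13 is Fri ✓; May 13 is Sun; Jun 13 is Wed; Jul 13 is Fri ✓; Aug 13 is Mon; Sep 13 is Thu; Oct 13 is Sat; Nov 13 is Tue; Dec 13 is Thu.
Friday the 13ths: Apr, Jul.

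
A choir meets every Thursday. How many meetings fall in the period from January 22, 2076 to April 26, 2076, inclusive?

14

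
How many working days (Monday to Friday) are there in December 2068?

21

December 1, 2068 is a Saturday.
The range spans 31 days (inclusive of both endpoints).
31 = 7 × 4 + 3, so there are 4 full weeks plus 3 extra days.
Each full week contributes 5 weekdays (Mon–Fri): 4 × 5 = 20.
The 3 extra days are Saturday, Sunday, Monday — 1 of them qualifies.
Total: 20 + 1 = 21.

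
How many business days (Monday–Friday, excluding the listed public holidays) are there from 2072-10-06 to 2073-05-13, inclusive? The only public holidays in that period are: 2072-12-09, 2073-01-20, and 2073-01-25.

2072-10-06 is a Thursday.
From 2072-10-06 to 2073-05-13 is 220 days inclusive.
220 = 7 × 31 + 3, so there are 31 full weeks plus 3 extra days.
Each full week contributes 5 weekdays (Mon–Fri): 31 × 5 = 155.
The 3 extra days are Thu, Fri, Sat — 2 of them qualify.
Total: 155 + 2 = 157.
Holidays: 2072-12-09 (Fri); 2073-01-20 (Fri); 2073-01-25 (Wed).
All 3 holidays fall on weekdays, so subtract 3.
Business days: 157 − 3 = 154.

154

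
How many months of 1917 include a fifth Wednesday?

4

A month has five Wednesdays exactly when Wednesday falls within its first (length − 28) days.
Jan: 31 days, starts Mon → 5 of Mon, Tue, Wed ✓
Feb: 28 days, starts Thu → 5 of (none)
Mar: 31 days, starts Thu → 5 of Thu, Fri, Sat
Apr: 30 days, starts Sun → 5 of Sun, Mon
May: 31 days, starts Tue → 5 of Tue, Wed, Thu ✓
Jun: 30 days, starts Fri → 5 of Fri, Sat
Jul: 31 days, starts Sun → 5 of Sun, Mon, Tue
Aug: 31 days, starts Wed → 5 of Wed, Thu, Fri ✓
Sep: 30 days, starts Sat → 5 of Sat, Sun
Oct: 31 days, starts Mon → 5 of Mon, Tue, Wed ✓
Nov: 30 days, starts Thu → 5 of Thu, Fri
Dec: 31 days, starts Sat → 5 of Sat, Sun, Mon
Months with five Wednesdays: Jan, May, Aug, Oct.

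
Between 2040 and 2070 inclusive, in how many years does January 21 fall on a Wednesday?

4

Day of week of January 21 in each year:
2040: Sat, 2041: Mon, 2042: Tue, 2043: Wed ✓, 2044: Thu, 2045: Sat, 2046: Sun, 2047: Mon, 2048: Tue, 2049: Thu, 2050: Fri, 2051: Sat, 2052: Sun, 2053: Tue, 2054: Wed ✓, 2055: Thu, 2056: Fri, 2057: Sun, 2058: Mon, 2059: Tue, 2060: Wed ✓, 2061: Fri, 2062: Sat, 2063: Sun, 2064: Mon, 2065: Wed ✓, 2066: Thu, 2067: Fri, 2068: Sat, 2069: Mon, 2070: Tue
Wednesdays: 2043, 2054, 2060, 2065.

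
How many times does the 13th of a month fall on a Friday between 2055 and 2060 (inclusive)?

9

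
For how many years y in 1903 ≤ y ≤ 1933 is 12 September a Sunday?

4

Day of week of September 12 in each year:
1903: Sat, 1904: Mon, 1905: Tue, 1906: Wed, 1907: Thu, 1908: Sat, 1909: Sun ✓, 1910: Mon, 1911: Tue, 1912: Thu, 1913: Fri, 1914: Sat, 1915: Sun ✓, 1916: Tue, 1917: Wed, 1918: Thu, 1919: Fri, 1920: Sun ✓, 1921: Mon, 1922: Tue, 1923: Wed, 1924: Fri, 1925: Sat, 1926: Sun ✓, 1927: Mon, 1928: Wed, 1929: Thu, 1930: Fri, 1931: Sat, 1932: Mon, 1933: Tue
Sundays: 1909, 1915, 1920, 1926.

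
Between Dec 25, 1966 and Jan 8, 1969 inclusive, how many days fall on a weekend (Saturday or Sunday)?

213

Dec 25, 1966 is a Sunday.
From Dec 25, 1966 to Jan 8, 1969 is 746 days inclusive.
746 = 7 × 106 + 4, so there are 106 full weeks plus 4 extra days.
Each full week contributes 2 weekend days (Sat, Sun): 106 × 2 = 212.
The 4 extra days are Sunday, Monday, Tuesday, Wednesday — 1 of them qualifies.
Total: 212 + 1 = 213.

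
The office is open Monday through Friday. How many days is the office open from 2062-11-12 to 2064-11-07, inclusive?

2062-11-12 is a Sunday.
The range spans 727 days (inclusive of both endpoints).
727 = 7 × 103 + 6, so there are 103 full weeks plus 6 extra days.
Each full week contributes 5 weekdays (Mon–Fri): 103 × 5 = 515.
The 6 extra days are Sun, Mon, Tue, Wed, Thu, Fri — 5 of them qualify.
Total: 515 + 5 = 520.

520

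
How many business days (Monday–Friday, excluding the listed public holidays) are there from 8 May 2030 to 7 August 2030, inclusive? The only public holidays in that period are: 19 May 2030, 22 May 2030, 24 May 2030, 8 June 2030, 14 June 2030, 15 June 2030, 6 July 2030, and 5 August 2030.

62

8 May 2030 is a Wednesday.
The range spans 92 days (inclusive of both endpoints).
92 = 7 × 13 + 1, so there are 13 full weeks plus 1 extra day.
Each full week contributes 5 weekdays (Mon–Fri): 13 × 5 = 65.
The 1 extra day is Wed — 1 of them qualifies.
Total: 65 + 1 = 66.
Holidays: 19 May 2030 (Sun); 22 May 2030 (Wed); 24 May 2030 (Fri); 8 June 2030 (Sat); 14 June 2030 (Fri); 15 June 2030 (Sat); 6 July 2030 (Sat); 5 August 2030 (Mon).
4 of the 8 holidays fall on weekdays; the rest are weekends and were already excluded.
Business days: 66 − 4 = 62.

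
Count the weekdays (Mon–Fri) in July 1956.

July 1, 1956 is a Sunday.
That's 31 days from start to end, counting both.
31 = 7 × 4 + 3, so there are 4 full weeks plus 3 extra days.
Each full week contributes 5 weekdays (Mon–Fri): 4 × 5 = 20.
The 3 extra days are Sun, Mon, Tue — 2 of them qualify.
Total: 20 + 2 = 22.

22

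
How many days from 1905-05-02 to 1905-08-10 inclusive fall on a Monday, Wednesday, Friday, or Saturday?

57

1905-05-02 is a Tuesday.
From 1905-05-02 to 1905-08-10 is 101 days inclusive.
101 = 7 × 14 + 3, so there are 14 full weeks plus 3 extra days.
Each full week contributes 4 days from the set (Mon, Wed, Fri, Sat): 14 × 4 = 56.
The 3 extra days are Tuesday, Wednesday, Thursday — 1 of them qualifies.
Total: 56 + 1 = 57.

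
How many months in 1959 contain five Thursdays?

A month has five Thursdays exactly when Thursday falls within its first (length − 28) days.
Jan: 31 days, starts Thu → 5 of Thu, Fri, Sat ✓
Feb: 28 days, starts Sun → 5 of (none)
Mar: 31 days, starts Sun → 5 of Sun, Mon, Tue
Apr: 30 days, starts Wed → 5 of Wed, Thu ✓
May: 31 days, starts Fri → 5 of Fri, Sat, Sun
Jun: 30 days, starts Mon → 5 of Mon, Tue
Jul: 31 days, starts Wed → 5 of Wed, Thu, Fri ✓
Aug: 31 days, starts Sat → 5 of Sat, Sun, Mon
Sep: 30 days, starts Tue → 5 of Tue, Wed
Oct: 31 days, starts Thu → 5 of Thu, Fri, Sat ✓
Nov: 30 days, starts Sun → 5 of Sun, Mon
Dec: 31 days, starts Tue → 5 of Tue, Wed, Thu ✓
Months with five Thursdays: Jan, Apr, Jul, Oct, Dec.

5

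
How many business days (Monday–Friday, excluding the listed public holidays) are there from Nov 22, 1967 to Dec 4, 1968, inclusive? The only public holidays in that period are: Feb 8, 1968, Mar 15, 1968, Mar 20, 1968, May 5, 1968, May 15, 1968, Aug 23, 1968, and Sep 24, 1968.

265 business days

Nov 22, 1967 is a Wednesday.
From Nov 22, 1967 to Dec 4, 1968 is 379 days inclusive.
379 = 7 × 54 + 1, so there are 54 full weeks plus 1 extra day.
Each full week contributes 5 weekdays (Mon–Fri): 54 × 5 = 270.
The 1 extra day is Wed — 1 of them qualifies.
Total: 270 + 1 = 271.
Holidays: Feb 8, 1968 (Thu); Mar 15, 1968 (Fri); Mar 20, 1968 (Wed); May 5, 1968 (Sun); May 15, 1968 (Wed); Aug 23, 1968 (Fri); Sep 24, 1968 (Tue).
6 of the 7 holidays fall on weekdays; the rest are weekends and were already excluded.
Business days: 271 − 6 = 265.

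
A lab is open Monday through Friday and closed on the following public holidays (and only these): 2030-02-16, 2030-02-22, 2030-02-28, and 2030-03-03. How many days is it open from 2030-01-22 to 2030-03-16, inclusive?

37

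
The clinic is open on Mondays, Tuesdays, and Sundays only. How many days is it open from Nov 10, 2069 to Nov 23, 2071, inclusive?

320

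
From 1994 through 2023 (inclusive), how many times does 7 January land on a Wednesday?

4

Day of week of January 7 in each year:
1994: Fri, 1995: Sat, 1996: Sun, 1997: Tue, 1998: Wed ✓, 1999: Thu, 2000: Fri, 2001: Sun, 2002: Mon, 2003: Tue, 2004: Wed ✓, 2005: Fri, 2006: Sat, 2007: Sun, 2008: Mon, 2009: Wed ✓, 2010: Thu, 2011: Fri, 2012: Sat, 2013: Mon, 2014: Tue, 2015: Wed ✓, 2016: Thu, 2017: Sat, 2018: Sun, 2019: Mon, 2020: Tue, 2021: Thu, 2022: Fri, 2023: Sat
Wednesdays: 1998, 2004, 2009, 2015.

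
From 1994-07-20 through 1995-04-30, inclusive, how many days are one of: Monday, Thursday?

1994-07-20 is a Wednesday.
That's 285 days from start to end, counting both.
285 = 7 × 40 + 5, so there are 40 full weeks plus 5 extra days.
Each full week contributes 2 days from the set (Mon, Thu): 40 × 2 = 80.
The 5 extra days are Wed, Thu, Fri, Sat, Sun — 1 of them qualifies.
Total: 80 + 1 = 81.

81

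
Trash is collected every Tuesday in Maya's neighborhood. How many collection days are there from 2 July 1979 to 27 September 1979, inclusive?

13

2 July 1979 is a Monday.
The range spans 88 days (inclusive of both endpoints).
88 = 7 × 12 + 4, so there are 12 full weeks plus 4 extra days.
Each full week contributes one Tuesday: 12 so far.
The 4 extra days are Monday, Tuesday, Wednesday, Thursday — 1 of them qualifies.
Total: 12 + 1 = 13.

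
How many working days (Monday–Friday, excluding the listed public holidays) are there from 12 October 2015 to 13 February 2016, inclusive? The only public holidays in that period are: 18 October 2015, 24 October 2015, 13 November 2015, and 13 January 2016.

88 working days

12 October 2015 is a Monday.
The range spans 125 days (inclusive of both endpoints).
125 = 7 × 17 + 6, so there are 17 full weeks plus 6 extra days.
Each full week contributes 5 weekdays (Mon–Fri): 17 × 5 = 85.
The 6 extra days are Mon, Tue, Wed, Thu, Fri, Sat — 5 of them qualify.
Total: 85 + 5 = 90.
Holidays: 18 October 2015 (Sun); 24 October 2015 (Sat); 13 November 2015 (Fri); 13 January 2016 (Wed).
2 of the 4 holidays fall on weekdays; the rest are weekends and were already excluded.
Business days: 90 − 2 = 88.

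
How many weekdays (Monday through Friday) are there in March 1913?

21 weekdays

1913-03-01 is a Saturday.
That's 31 days from start to end, counting both.
31 = 7 × 4 + 3, so there are 4 full weeks plus 3 extra days.
Each full week contributes 5 weekdays (Mon–Fri): 4 × 5 = 20.
The 3 extra days are Saturday, Sunday, Monday — 1 of them qualifies.
Total: 20 + 1 = 21.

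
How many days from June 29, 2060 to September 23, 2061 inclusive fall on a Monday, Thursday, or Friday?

194

June 29, 2060 is a Tuesday.
The range spans 452 days (inclusive of both endpoints).
452 = 7 × 64 + 4, so there are 64 full weeks plus 4 extra days.
Each full week contributes 3 days from the set (Mon, Thu, Fri): 64 × 3 = 192.
The 4 extra days are Tue, Wed, Thu, Fri — 2 of them qualify.
Total: 192 + 2 = 194.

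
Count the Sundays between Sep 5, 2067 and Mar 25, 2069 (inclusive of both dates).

81 Sundays

Sep 5, 2067 is a Monday.
The range spans 568 days (inclusive of both endpoints).
568 = 7 × 81 + 1, so there are 81 full weeks plus 1 extra day.
Each full week contributes one Sunday: 81 so far.
The 1 extra day is Monday — none qualify.
Total: 81 + 0 = 81.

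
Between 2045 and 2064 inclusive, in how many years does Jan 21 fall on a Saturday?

Day of week of January 21 in each year:
2045: Sat ✓, 2046: Sun, 2047: Mon, 2048: Tue, 2049: Thu, 2050: Fri, 2051: Sat ✓, 2052: Sun, 2053: Tue, 2054: Wed, 2055: Thu, 2056: Fri, 2057: Sun, 2058: Mon, 2059: Tue, 2060: Wed, 2061: Fri, 2062: Sat ✓, 2063: Sun, 2064: Mon
Saturdays: 2045, 2051, 2062.

3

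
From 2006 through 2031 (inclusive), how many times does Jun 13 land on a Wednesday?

Day of week of June 13 in each year:
2006: Tue, 2007: Wed ✓, 2008: Fri, 2009: Sat, 2010: Sun, 2011: Mon, 2012: Wed ✓, 2013: Thu, 2014: Fri, 2015: Sat, 2016: Mon, 2017: Tue, 2018: Wed ✓, 2019: Thu, 2020: Sat, 2021: Sun, 2022: Mon, 2023: Tue, 2024: Thu, 2025: Fri, 2026: Sat, 2027: Sun, 2028: Tue, 2029: Wed ✓, 2030: Thu, 2031: Fri
Wednesdays: 2007, 2012, 2018, 2029.

4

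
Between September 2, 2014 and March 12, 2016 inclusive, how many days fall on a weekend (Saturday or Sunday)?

September 2, 2014 is a Tuesday.
From September 2, 2014 to March 12, 2016 is 558 days inclusive.
558 = 7 × 79 + 5, so there are 79 full weeks plus 5 extra days.
Each full week contributes 2 weekend days (Sat, Sun): 79 × 2 = 158.
The 5 extra days are Tuesday, Wednesday, Thursday, Friday, Saturday — 1 of them qualifies.
Total: 158 + 1 = 159.

159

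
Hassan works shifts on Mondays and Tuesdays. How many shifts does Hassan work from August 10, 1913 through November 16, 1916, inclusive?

August 10, 1913 is a Sunday.
From August 10, 1913 to November 16, 1916 is 1195 days inclusive.
1195 = 7 × 170 + 5, so there are 170 full weeks plus 5 extra days.
Each full week contributes 2 days from the set (Mon, Tue): 170 × 2 = 340.
The 5 extra days are Sunday, Monday, Tuesday, Wednesday, Thursday — 2 of them qualify.
Total: 340 + 2 = 342.

342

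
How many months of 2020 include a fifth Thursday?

5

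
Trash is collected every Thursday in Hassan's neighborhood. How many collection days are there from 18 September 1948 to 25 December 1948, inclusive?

14

18 September 1948 is a Saturday.
From 18 September 1948 to 25 December 1948 is 99 days inclusive.
99 = 7 × 14 + 1, so there are 14 full weeks plus 1 extra day.
Each full week contributes one Thursday: 14 so far.
The 1 extra day is Sat — none qualify.
Total: 14 + 0 = 14.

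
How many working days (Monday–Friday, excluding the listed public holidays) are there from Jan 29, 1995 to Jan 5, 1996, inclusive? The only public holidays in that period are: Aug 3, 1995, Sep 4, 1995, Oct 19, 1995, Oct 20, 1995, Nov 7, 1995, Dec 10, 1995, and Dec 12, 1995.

239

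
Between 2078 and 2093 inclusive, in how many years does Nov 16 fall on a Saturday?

Day of week of November 16 in each year:
2078: Wed, 2079: Thu, 2080: Sat ✓, 2081: Sun, 2082: Mon, 2083: Tue, 2084: Thu, 2085: Fri, 2086: Sat ✓, 2087: Sun, 2088: Tue, 2089: Wed, 2090: Thu, 2091: Fri, 2092: Sun, 2093: Mon
Saturdays: 2080, 2086.

2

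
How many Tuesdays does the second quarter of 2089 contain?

13

2089-04-01 is a Friday.
That's 91 days from start to end, counting both.
91 = 7 × 13, so the span is exactly 13 full weeks.
Each full week contributes one Tuesday: 13 so far.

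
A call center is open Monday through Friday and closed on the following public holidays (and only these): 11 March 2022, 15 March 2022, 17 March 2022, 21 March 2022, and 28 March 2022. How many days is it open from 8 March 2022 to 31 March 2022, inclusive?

8 March 2022 is a Tuesday.
From 8 March 2022 to 31 March 2022 is 24 days inclusive.
24 = 7 × 3 + 3, so there are 3 full weeks plus 3 extra days.
Each full week contributes 5 weekdays (Mon–Fri): 3 × 5 = 15.
The 3 extra days are Tuesday, Wednesday, Thursday — 3 of them qualify.
Total: 15 + 3 = 18.
Holidays: 11 March 2022 (Fri); 15 March 2022 (Tue); 17 March 2022 (Thu); 21 March 2022 (Mon); 28 March 2022 (Mon).
All 5 holidays fall on weekdays, so subtract 5.
Business days: 18 − 5 = 13.

13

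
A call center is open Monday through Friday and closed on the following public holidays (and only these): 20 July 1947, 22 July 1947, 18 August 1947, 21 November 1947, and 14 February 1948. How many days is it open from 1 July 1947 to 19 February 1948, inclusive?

165 business days

1 July 1947 is a Tuesday.
That's 234 days from start to end, counting both.
234 = 7 × 33 + 3, so there are 33 full weeks plus 3 extra days.
Each full week contributes 5 weekdays (Mon–Fri): 33 × 5 = 165.
The 3 extra days are Tue, Wed, Thu — 3 of them qualify.
Total: 165 + 3 = 168.
Holidays: 20 July 1947 (Sun); 22 July 1947 (Tue); 18 August 1947 (Mon); 21 November 1947 (Fri); 14 February 1948 (Sat).
3 of the 5 holidays fall on weekdays; the rest are weekends and were already excluded.
Business days: 168 − 3 = 165.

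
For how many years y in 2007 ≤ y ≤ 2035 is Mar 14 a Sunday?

4

Day of week of March 14 in each year:
2007: Wed, 2008: Fri, 2009: Sat, 2010: Sun ✓, 2011: Mon, 2012: Wed, 2013: Thu, 2014: Fri, 2015: Sat, 2016: Mon, 2017: Tue, 2018: Wed, 2019: Thu, 2020: Sat, 2021: Sun ✓, 2022: Mon, 2023: Tue, 2024: Thu, 2025: Fri, 2026: Sat, 2027: Sun ✓, 2028: Tue, 2029: Wed, 2030: Thu, 2031: Fri, 2032: Sun ✓, 2033: Mon, 2034: Tue, 2035: Wed
Sundays: 2010, 2021, 2027, 2032.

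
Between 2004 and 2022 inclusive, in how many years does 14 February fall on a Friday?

2

Day of week of February 14 in each year:
2004: Sat, 2005: Mon, 2006: Tue, 2007: Wed, 2008: Thu, 2009: Sat, 2010: Sun, 2011: Mon, 2012: Tue, 2013: Thu, 2014: Fri ✓, 2015: Sat, 2016: Sun, 2017: Tue, 2018: Wed, 2019: Thu, 2020: Fri ✓, 2021: Sun, 2022: Mon
Fridays: 2014, 2020.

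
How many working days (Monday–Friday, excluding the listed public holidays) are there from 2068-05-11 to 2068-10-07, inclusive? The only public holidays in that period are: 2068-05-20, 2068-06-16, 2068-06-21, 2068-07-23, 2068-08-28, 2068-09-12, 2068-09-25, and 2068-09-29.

2068-05-11 is a Friday.
The range spans 150 days (inclusive of both endpoints).
150 = 7 × 21 + 3, so there are 21 full weeks plus 3 extra days.
Each full week contributes 5 weekdays (Mon–Fri): 21 × 5 = 105.
The 3 extra days are Fri, Sat, Sun — 1 of them qualifies.
Total: 105 + 1 = 106.
Holidays: 2068-05-20 (Sun); 2068-06-16 (Sat); 2068-06-21 (Thu); 2068-07-23 (Mon); 2068-08-28 (Tue); 2068-09-12 (Wed); 2068-09-25 (Tue); 2068-09-29 (Sat).
5 of the 8 holidays fall on weekdays; the rest are weekends and were already excluded.
Business days: 106 − 5 = 101.

101 working days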